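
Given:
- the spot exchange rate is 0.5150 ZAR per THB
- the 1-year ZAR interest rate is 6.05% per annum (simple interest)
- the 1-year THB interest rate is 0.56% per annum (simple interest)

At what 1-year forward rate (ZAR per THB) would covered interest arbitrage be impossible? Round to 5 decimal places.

T = 1 year.
ZAR accumulates by 1 + 0.0605×1 = 1.060500.
THB accumulates by 1 + 0.0056×1 = 1.005600.
Forward (ZAR per THB) = 0.515 × 1.060500 / 1.005600 = 0.5431161.

0.54312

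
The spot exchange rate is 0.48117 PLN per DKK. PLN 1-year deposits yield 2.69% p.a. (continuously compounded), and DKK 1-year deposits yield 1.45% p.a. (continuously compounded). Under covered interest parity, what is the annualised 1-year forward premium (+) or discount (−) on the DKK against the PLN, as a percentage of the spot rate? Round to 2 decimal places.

+1.25%

T = 1 year.
CIP forward (PLN per DKK) = 0.48117 × 1.0272651/1.0146056 = 0.48717368.
Annualised premium = (F − S)/S × (1/T) = (0.48717368 − 0.48117)/0.48117 ÷ 1 = 1.25%.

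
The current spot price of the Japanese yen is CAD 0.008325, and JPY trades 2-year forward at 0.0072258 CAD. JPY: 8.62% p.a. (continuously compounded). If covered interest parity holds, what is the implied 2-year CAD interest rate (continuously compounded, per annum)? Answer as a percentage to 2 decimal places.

1.54%

T = 2 years.
By CIP, F/S equals the CAD-to-JPY growth ratio: 0.0072258/0.008325 = 0.8679640.
The JPY side grows by e^(0.0862×2) = 1.188153.
Hence g_CAD = 1.031274.
Take logs: ln 1.031274 / 2 = 0.015397, so 1.54%.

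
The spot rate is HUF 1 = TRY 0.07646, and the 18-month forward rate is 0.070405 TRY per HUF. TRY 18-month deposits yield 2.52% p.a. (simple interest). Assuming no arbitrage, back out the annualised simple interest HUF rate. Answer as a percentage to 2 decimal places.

8.47%

T = 18/12 years.
F/S = 0.070405/0.07646 = 0.9208083 = (growth of TRY) / (growth of HUF).
TRY growth factor: 1 + 0.0252×18/12 = 1.037800.
So the HUF growth factor = 1.1270533.
r = (1.1270533 − 1)/(18/12) = 0.084702 → 8.47%.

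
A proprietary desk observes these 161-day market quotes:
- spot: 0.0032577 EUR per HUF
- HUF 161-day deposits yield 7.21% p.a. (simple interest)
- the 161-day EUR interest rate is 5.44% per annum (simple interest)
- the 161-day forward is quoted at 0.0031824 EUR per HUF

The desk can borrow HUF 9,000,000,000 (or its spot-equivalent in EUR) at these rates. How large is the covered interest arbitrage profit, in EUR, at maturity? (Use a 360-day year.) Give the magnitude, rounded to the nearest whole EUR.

EUR 467,466

T = 161/360 years.
Route A — deposit HUF, sell forward: 9,000,000,000 × 1.0322447222 × 0.0031824 = EUR 29,565,140.44.
Route B — convert at spot, deposit EUR: 9,000,000,000 × 0.0032577 × 1.0243288889 = EUR 30,032,605.99.
The quoted forward undervalues HUF, so borrow HUF, convert to EUR at spot, deposit the EUR at 5.44%, and buy HUF forward at 0.0031824 to cover the loan.
Profit = 30,032,605.99 − 29,565,140.44 = EUR 467,466.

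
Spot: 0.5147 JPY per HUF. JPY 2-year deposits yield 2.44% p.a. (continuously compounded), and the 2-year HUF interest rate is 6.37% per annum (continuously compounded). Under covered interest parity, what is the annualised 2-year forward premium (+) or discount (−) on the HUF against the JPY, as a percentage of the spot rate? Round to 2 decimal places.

-3.78%

T = 2 years.
No-arbitrage forward: 0.5147 × 1.0500103 / 1.1358713 = 0.4757936 JPY/HUF.
(F − S)/S ÷ T = (0.4757936 − 0.5147)/0.5147/2 = -0.037795 → -3.78%.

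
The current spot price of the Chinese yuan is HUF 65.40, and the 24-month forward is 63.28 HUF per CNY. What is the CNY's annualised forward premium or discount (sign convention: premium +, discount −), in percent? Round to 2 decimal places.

T = 2 years.
(F − S)/S = (63.28 − 65.4)/65.4 = -0.0324159.
Per annum: -0.0324159 / 2 = -0.016208 = -1.62%.

-1.62%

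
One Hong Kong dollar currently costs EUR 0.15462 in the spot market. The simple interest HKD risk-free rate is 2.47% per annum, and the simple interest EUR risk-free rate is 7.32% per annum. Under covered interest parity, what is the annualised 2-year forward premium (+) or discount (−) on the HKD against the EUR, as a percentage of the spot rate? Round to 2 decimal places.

+4.62%

T = 2 years.
No-arbitrage forward: 0.15462 × 1.146400 / 1.049400 = 0.16891211 EUR/HKD.
Annualised premium = (F − S)/S × (1/T) = (0.16891211 − 0.15462)/0.15462 ÷ 2 = 4.62%.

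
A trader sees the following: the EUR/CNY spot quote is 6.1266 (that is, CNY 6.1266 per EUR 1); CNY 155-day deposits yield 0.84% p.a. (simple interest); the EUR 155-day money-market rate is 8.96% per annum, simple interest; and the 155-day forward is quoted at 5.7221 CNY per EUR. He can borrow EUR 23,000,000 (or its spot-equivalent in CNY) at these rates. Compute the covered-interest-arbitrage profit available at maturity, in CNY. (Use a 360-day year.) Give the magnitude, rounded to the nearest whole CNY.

T = 155/360 years.
Keep in EUR, deliver into the forward: 23,000,000·1.03857777778·5.7221 = CNY 136,685,455.75.
Swap to CNY now, deposit: 23,000,000·6.1266·1.00361666667 = CNY 141,421,431.01.
The quoted forward undervalues EUR, so borrow EUR, convert to CNY at spot, deposit the CNY at 0.84%, and buy EUR forward at 5.7221 to cover the loan.
Arbitrage profit = |136,685,455.75 − 141,421,431.01| = CNY 4,735,975.

CNY 4,735,975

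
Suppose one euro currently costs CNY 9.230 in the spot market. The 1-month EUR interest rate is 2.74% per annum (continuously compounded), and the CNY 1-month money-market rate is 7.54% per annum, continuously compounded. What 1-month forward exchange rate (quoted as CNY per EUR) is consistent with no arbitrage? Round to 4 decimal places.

T = 1/12 years.
CNY growth factor: e^(0.0754×1/12) = 1.0063031.
Growth of 1 EUR over T: e^(0.0274×1/12) = 1.0022859.
CIP: F = S · (grow CNY)/(grow EUR) = 9.23 × 1.0063031/1.0022859 = 9.266994 CNY per EUR.

9.2670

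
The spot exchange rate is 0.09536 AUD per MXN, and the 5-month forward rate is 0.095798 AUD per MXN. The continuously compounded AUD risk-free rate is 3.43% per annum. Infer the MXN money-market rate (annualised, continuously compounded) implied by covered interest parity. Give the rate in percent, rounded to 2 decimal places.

2.33%

T = 5/12 years.
By CIP, F/S equals the AUD-to-MXN growth ratio: 0.095798/0.09536 = 1.0045931.
AUD growth factor: e^(0.0343×5/12) = 1.0143943.
So the MXN growth factor = 1.0097564.
Take logs: ln 1.0097564 / (5/12) = 0.023302, so 2.33%.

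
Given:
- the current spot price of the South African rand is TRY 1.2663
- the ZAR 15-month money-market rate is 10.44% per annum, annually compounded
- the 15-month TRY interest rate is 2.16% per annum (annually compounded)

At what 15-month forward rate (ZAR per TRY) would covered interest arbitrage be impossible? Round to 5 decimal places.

0.87050

T = 15/12 years.
TRY growth factor: (1 + 0.0216)^(15/12) = 1.0270725.
Growth of 1 ZAR over T: (1 + 0.1044)^(15/12) = 1.1321605.
CIP: F = S · (grow TRY)/(grow ZAR) = 1.2663 × 1.0270725/1.1321605 = 1.148761 TRY per ZAR.
Invert for ZAR per TRY: 1 / 1.148761 = 0.87050.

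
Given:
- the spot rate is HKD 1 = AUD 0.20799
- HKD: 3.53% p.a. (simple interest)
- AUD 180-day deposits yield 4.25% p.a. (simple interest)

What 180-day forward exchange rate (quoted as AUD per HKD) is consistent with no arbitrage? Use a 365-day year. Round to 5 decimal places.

T = 180/365 years.
AUD accumulates by 1 + 0.0425×180/365 = 1.0209589.
Growth of 1 HKD over T: 1 + 0.0353×180/365 = 1.0174082.
So F = 0.20799 × 1.0209589 / 1.0174082 = 0.2087159 (AUD/HKD).

0.20872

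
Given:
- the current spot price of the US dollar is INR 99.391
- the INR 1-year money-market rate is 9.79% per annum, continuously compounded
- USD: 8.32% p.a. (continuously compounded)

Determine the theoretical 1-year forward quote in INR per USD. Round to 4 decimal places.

100.8628

T = 1 year.
Growth of 1 INR over T: e^(0.0979×1) = 1.102852494.
Growth of 1 USD over T: e^(0.0832×1) = 1.086759139.
CIP: F = S · (grow INR)/(grow USD) = 99.391 × 1.102852494/1.086759139 = 100.862839 INR per USD.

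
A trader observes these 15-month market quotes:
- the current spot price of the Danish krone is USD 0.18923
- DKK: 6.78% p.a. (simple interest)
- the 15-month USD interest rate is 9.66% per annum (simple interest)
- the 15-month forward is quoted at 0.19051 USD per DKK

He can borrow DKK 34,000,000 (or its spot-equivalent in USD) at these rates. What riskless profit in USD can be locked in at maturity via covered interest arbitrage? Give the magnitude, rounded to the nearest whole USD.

USD 184,409

T = 15/12 years.
Route A — deposit DKK, sell forward: 34,000,000 × 1.084750 × 0.19051 = USD 7,026,294.57.
Route B — convert at spot, deposit USD: 34,000,000 × 0.18923 × 1.120750 = USD 7,210,703.77.
The quoted forward undervalues DKK, so borrow DKK, convert to USD at spot, deposit the USD at 9.66%, and buy DKK forward at 0.19051 to cover the loan.
The gap between the two covered legs is USD 184,409.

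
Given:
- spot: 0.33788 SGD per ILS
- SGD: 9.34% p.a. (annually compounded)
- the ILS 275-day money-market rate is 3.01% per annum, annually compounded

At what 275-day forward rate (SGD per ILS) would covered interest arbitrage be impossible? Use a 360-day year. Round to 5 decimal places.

T = 275/360 years.
SGD accumulates by (1 + 0.0934)^(275/360) = 1.0705893.
Growth of 1 ILS over T: (1 + 0.0301)^(275/360) = 1.0229123.
So F = 0.33788 × 1.0705893 / 1.0229123 = 0.3536283 (SGD/ILS).

0.35363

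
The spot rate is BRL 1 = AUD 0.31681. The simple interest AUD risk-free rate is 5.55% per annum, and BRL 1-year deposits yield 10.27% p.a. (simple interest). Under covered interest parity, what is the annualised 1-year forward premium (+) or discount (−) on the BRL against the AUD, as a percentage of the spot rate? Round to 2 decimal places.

-4.28%

T = 1 year.
CIP forward (AUD per BRL) = 0.31681 × 1.055500/1.102700 = 0.30324926.
(F − S)/S ÷ T = (0.30324926 − 0.31681)/0.31681/1 = -0.042804 → -4.28%.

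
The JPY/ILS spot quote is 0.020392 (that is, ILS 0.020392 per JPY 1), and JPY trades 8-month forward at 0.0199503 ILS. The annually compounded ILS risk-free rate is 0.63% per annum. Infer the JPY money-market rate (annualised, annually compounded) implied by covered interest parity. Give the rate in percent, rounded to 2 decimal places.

3.99%

T = 8/12 years.
CIP gives F = S · g_ILS/g_JPY, so g_ILS/g_JPY = 0.0199503/0.020392 = 0.9783395.
ILS growth factor: (1 + 0.0063)^(8/12) = 1.0041956.
That pins the JPY growth at 1.0264286.
Annualise: 1.0264286^(12/8) − 1 = 0.039904 = 3.99%.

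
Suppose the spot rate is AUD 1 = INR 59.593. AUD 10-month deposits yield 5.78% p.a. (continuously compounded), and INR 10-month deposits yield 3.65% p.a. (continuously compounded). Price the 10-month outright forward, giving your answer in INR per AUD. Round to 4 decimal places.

58.5446

T = 10/12 years.
INR growth factor: e^(0.0365×10/12) = 1.03088398.
Growth of 1 AUD over T: e^(0.0578×10/12) = 1.04934553.
Forward (INR per AUD) = 59.593 × 1.03088398 / 1.04934553 = 58.544557.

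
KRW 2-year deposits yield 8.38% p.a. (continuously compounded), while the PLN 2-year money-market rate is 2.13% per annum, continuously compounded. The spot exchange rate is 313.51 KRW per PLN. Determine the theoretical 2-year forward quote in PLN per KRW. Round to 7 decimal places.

T = 2 years.
Growth of 1 KRW over T: e^(0.0838×2) = 1.1824635.
PLN growth factor: e^(0.0213×2) = 1.0435204.
Forward (KRW per PLN) = 313.51 × 1.1824635 / 1.0435204 = 355.2534.
Quoted the other way: 1/355.2534 = 0.0028149 PLN per KRW.

0.0028149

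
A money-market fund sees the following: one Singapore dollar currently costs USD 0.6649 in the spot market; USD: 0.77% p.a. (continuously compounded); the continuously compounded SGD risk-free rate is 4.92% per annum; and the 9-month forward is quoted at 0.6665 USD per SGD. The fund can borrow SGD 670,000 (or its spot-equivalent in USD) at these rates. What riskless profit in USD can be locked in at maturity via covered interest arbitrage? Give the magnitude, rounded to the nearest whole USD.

USD 15,278

T = 9/12 years.
Route A — deposit SGD, sell forward: 670,000 × 1.03758926 × 0.6665 = USD 463,340.67.
Route B — convert at spot, deposit USD: 670,000 × 0.6649 × 1.00579171 = USD 448,063.11.
The quoted forward overvalues SGD, so borrow USD, buy SGD at spot, deposit the SGD at 4.92%, and sell the proceeds forward at 0.6665.
Profit = 463,340.67 − 448,063.11 = USD 15,278.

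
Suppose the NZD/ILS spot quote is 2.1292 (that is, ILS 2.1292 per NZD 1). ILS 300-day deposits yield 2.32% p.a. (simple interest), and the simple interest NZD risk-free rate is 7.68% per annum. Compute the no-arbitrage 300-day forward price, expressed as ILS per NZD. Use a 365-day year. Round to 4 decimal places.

2.0410

T = 300/365 years.
ILS growth factor: 1 + 0.0232×300/365 = 1.0190685.
NZD growth factor: 1 + 0.0768×300/365 = 1.0631233.
Forward (ILS per NZD) = 2.1292 × 1.0190685 / 1.0631233 = 2.040968.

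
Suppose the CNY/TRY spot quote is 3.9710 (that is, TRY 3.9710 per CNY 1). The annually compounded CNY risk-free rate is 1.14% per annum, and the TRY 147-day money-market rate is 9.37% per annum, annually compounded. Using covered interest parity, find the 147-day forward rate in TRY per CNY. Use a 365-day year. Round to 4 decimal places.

4.0981

T = 147/365 years.
Growth of 1 TRY over T: (1 + 0.0937)^(147/365) = 1.0367305.
CNY accumulates by (1 + 0.0114)^(147/365) = 1.0045757.
CIP: F = S · (grow TRY)/(grow CNY) = 3.971 × 1.0367305/1.0045757 = 4.098105 TRY per CNY.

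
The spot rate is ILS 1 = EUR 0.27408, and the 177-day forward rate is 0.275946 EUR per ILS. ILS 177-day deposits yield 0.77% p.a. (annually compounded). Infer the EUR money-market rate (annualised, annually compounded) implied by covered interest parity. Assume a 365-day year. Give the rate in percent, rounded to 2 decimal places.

T = 177/365 years.
By CIP, F/S equals the EUR-to-ILS growth ratio: 0.275946/0.27408 = 1.0068082.
The ILS side grows by (1 + 0.0077)^(177/365) = 1.0037266.
That pins the EUR growth at 1.0105602.
Annualise: 1.0105602^(365/177) − 1 = 0.021899 = 2.19%.

2.19%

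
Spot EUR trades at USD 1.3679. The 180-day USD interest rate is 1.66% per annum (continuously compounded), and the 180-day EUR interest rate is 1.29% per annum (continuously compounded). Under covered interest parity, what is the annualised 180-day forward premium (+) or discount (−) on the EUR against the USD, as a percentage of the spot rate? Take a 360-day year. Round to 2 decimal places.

+0.37%

T = 180/360 years.
F = S · g_USD/g_EUR = 1.3679 × 1.0083345/1.0064708 = 1.3704330.
(F − S)/S ÷ T = (1.3704330 − 1.3679)/1.3679/(180/360) = 0.003703 → 0.37%.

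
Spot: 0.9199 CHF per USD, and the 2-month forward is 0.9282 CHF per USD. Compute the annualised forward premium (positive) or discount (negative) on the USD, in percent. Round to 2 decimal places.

+5.41%

T = 2/12 years.
USD trades forward at +0.90227% vs spot over the period.
Per annum: 0.0090227 / (2/12) = 0.054136 = 5.41%.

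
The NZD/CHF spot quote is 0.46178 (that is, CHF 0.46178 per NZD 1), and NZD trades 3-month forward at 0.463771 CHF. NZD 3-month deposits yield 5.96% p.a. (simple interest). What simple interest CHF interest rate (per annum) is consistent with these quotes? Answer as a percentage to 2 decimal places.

T = 3/12 years.
CIP gives F = S · g_CHF/g_NZD, so g_CHF/g_NZD = 0.463771/0.46178 = 1.0043116.
NZD growth factor: 1 + 0.0596×3/12 = 1.014900.
Hence g_CHF = 1.0192758.
(1.0192758 − 1)/T = 0.077103, i.e. 7.71%.

7.71%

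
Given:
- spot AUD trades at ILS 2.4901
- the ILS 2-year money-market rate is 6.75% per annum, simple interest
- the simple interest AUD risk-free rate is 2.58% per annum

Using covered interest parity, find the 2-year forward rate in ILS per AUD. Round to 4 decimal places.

T = 2 years.
ILS accumulates by 1 + 0.0675×2 = 1.135000.
AUD accumulates by 1 + 0.0258×2 = 1.051600.
CIP: F = S · (grow ILS)/(grow AUD) = 2.4901 × 1.135000/1.051600 = 2.687584 ILS per AUD.

2.6876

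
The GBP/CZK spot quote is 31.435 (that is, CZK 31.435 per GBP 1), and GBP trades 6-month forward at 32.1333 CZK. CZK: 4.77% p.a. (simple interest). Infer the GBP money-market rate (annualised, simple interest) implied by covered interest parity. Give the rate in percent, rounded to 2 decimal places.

0.32%

T = 6/12 years.
F/S = 32.1333/31.435 = 1.0222141 = (growth of CZK) / (growth of GBP).
The CZK side grows by 1 + 0.0477×6/12 = 1.023850.
So the GBP growth factor = 1.0016003.
r = (1.0016003 − 1)/(6/12) = 0.003201 → 0.32%.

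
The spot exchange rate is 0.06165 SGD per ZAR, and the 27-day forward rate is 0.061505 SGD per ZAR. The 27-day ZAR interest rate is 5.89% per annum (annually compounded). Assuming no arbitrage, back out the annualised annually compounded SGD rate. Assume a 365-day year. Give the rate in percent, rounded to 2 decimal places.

T = 27/365 years.
By CIP, F/S equals the SGD-to-ZAR growth ratio: 0.061505/0.06165 = 0.9976480.
ZAR growth factor: (1 + 0.0589)^(27/365) = 1.0042425.
That pins the SGD growth at 1.0018805.
Annualise: 1.0018805^(365/27) − 1 = 0.025723 = 2.57%.

2.57%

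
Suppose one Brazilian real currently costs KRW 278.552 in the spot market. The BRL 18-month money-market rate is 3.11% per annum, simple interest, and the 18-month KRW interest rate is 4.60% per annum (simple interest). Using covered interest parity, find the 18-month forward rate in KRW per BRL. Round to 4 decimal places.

284.5002

T = 18/12 years.
Growth of 1 KRW over T: 1 + 0.0460×18/12 = 1.069000.
BRL accumulates by 1 + 0.0311×18/12 = 1.046650.
So F = 278.552 × 1.069000 / 1.046650 = 284.500156 (KRW/BRL).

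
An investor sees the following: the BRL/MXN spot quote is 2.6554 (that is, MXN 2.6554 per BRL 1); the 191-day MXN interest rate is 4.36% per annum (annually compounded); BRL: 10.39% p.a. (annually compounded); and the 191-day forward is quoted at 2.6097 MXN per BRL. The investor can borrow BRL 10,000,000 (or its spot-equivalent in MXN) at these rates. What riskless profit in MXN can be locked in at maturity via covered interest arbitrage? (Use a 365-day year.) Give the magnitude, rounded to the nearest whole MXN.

MXN 328,759

T = 191/365 years.
Invest the BRL and cover forward: 10,000,000 × 1.0530878453 × 2.6097 = MXN 27,482,433.50.
Convert at spot and invest in MXN: 10,000,000 × 2.6554 × 1.0225831932 = MXN 27,153,674.11.
The quoted forward overvalues BRL, so borrow MXN, buy BRL at spot, deposit the BRL at 10.39%, and sell the proceeds forward at 2.6097.
Profit = 27,482,433.50 − 27,153,674.11 = MXN 328,759.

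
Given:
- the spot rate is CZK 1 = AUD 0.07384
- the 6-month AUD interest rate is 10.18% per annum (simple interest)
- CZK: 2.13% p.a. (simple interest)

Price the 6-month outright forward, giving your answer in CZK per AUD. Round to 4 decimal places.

T = 6/12 years.
Growth of 1 AUD over T: 1 + 0.1018×6/12 = 1.050900.
CZK growth factor: 1 + 0.0213×6/12 = 1.010650.
Forward (AUD per CZK) = 0.07384 × 1.050900 / 1.010650 = 0.076780741.
Invert for CZK per AUD: 1 / 0.076780741 = 13.0241.

13.0241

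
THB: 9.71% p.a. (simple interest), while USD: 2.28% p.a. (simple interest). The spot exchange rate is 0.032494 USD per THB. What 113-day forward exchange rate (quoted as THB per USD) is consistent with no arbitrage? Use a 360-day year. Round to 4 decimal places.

31.4875

T = 113/360 years.
Growth of 1 USD over T: 1 + 0.0228×113/360 = 1.00715667.
Growth of 1 THB over T: 1 + 0.0971×113/360 = 1.03047861.
CIP: F = S · (grow USD)/(grow THB) = 0.032494 × 1.00715667/1.03047861 = 0.031758591 USD per THB.
Invert for THB per USD: 1 / 0.031758591 = 31.4875.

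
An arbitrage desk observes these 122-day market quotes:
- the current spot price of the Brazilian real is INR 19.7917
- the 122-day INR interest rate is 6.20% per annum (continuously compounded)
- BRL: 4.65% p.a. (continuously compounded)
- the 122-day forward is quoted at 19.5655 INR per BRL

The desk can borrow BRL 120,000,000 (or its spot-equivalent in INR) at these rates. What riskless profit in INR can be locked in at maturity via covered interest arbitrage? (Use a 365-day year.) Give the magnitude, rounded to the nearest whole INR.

INR 40,098,818

T = 122/365 years.
Keep in BRL, deliver into the forward: 120,000,000·1.015663878074·19.5655 = INR 2,384,636,592.77.
Swap to INR now, deposit: 120,000,000·19.7917·1.020939505999 = INR 2,424,735,410.51.
The quoted forward undervalues BRL, so borrow BRL, convert to INR at spot, deposit the INR at 6.20%, and buy BRL forward at 19.5655 to cover the loan.
Profit = 2,424,735,410.51 − 2,384,636,592.77 = INR 40,098,818.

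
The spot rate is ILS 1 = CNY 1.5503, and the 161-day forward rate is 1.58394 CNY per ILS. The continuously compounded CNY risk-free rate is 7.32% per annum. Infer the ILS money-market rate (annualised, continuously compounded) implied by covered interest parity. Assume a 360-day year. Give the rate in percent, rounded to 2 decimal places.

2.52%

T = 161/360 years.
By CIP, F/S equals the CNY-to-ILS growth ratio: 1.58394/1.5503 = 1.0216990.
CNY growth factor: e^(0.0732×161/360) = 1.0332784.
That pins the ILS growth at 1.0113335.
Take logs: ln 1.0113335 / (161/360) = 0.025199, so 2.52%.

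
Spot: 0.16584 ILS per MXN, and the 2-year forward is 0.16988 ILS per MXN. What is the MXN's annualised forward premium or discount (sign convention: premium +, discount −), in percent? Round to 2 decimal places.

+1.22%

T = 2 years.
(F − S)/S = (0.16988 − 0.16584)/0.16584 = 0.0243608.
×(1/T) gives 1.22% p.a.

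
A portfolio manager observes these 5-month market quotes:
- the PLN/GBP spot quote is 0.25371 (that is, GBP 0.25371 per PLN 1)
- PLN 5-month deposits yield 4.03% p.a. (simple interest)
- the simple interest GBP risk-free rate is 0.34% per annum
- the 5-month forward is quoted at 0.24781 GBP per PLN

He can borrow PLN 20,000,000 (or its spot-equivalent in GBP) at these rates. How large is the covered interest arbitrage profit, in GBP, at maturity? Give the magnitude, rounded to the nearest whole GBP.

GBP 41,966

T = 5/12 years.
Keep in PLN, deliver into the forward: 20,000,000·1.016791667·0.24781 = GBP 5,039,422.86.
Swap to GBP now, deposit: 20,000,000·0.25371·1.001416667 = GBP 5,081,388.45.
The quoted forward undervalues PLN, so borrow PLN, convert to GBP at spot, deposit the GBP at 0.34%, and buy PLN forward at 0.24781 to cover the loan.
Arbitrage profit = |5,039,422.86 − 5,081,388.45| = GBP 41,966.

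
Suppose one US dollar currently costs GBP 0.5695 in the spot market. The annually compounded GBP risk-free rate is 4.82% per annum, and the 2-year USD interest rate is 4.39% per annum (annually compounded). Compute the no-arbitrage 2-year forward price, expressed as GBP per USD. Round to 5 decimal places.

T = 2 years.
Growth of 1 GBP over T: (1 + 0.0482)^2 = 1.0987232.
USD accumulates by (1 + 0.0439)^2 = 1.0897272.
Forward (GBP per USD) = 0.5695 × 1.0987232 / 1.0897272 = 0.5742014.

0.57420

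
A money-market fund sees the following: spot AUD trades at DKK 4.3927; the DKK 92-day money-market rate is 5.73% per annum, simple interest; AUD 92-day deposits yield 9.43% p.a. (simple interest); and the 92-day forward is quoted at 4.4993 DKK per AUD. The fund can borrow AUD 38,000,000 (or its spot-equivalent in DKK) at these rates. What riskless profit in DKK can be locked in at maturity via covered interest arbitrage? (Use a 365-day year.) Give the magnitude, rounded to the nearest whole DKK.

DKK 5,703,807

T = 92/365 years.
Keep in AUD, deliver into the forward: 38,000,000·1.02376876712·4.4993 = DKK 175,037,226.93.
Swap to DKK now, deposit: 38,000,000·4.3927·1.01444273973 = DKK 169,333,419.67.
The quoted forward overvalues AUD, so borrow DKK, buy AUD at spot, deposit the AUD at 9.43%, and sell the proceeds forward at 4.4993.
Profit = 175,037,226.93 − 169,333,419.67 = DKK 5,703,807.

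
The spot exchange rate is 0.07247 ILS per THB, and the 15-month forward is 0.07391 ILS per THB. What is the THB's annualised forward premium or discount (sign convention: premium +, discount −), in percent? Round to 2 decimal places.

T = 15/12 years.
Period premium: (0.07391 − 0.07247)/0.07247 = 0.0198703.
×(1/T) gives 1.59% p.a.

+1.59%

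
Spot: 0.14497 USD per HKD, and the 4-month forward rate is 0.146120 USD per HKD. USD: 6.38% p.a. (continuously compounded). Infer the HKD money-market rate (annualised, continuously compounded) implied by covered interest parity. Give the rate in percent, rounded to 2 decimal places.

4.01%

T = 4/12 years.
By CIP, F/S equals the USD-to-HKD growth ratio: 0.14612/0.14497 = 1.0079327.
The USD side grows by e^(0.0638×4/12) = 1.0214944.
That pins the HKD growth at 1.013455.
r = ln(1.013455)/(4/12) = 0.040096 → 4.01%.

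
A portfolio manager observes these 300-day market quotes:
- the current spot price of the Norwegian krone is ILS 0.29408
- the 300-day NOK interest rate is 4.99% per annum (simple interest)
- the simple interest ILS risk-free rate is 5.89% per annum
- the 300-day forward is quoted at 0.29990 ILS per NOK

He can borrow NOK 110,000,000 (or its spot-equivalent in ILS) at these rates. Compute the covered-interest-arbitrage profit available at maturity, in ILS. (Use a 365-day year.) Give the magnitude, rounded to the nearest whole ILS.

ILS 427,164

T = 300/365 years.
Keep in NOK, deliver into the forward: 110,000,000·1.0410136986·0.29990 = ILS 34,342,000.90.
Swap to ILS now, deposit: 110,000,000·0.29408·1.0484109589 = ILS 33,914,836.43.
The quoted forward overvalues NOK, so borrow ILS, buy NOK at spot, deposit the NOK at 4.99%, and sell the proceeds forward at 0.29990.
Profit = 34,342,000.90 − 33,914,836.43 = ILS 427,164.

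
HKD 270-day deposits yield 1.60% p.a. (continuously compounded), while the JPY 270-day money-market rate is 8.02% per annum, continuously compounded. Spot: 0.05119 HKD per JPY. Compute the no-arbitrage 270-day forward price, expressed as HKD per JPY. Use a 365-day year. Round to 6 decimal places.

T = 270/365 years.
Growth of 1 HKD over T: e^(0.0160×270/365) = 1.0119059.
Growth of 1 JPY over T: e^(0.0802×270/365) = 1.0611211.
CIP: F = S · (grow HKD)/(grow JPY) = 0.05119 × 1.0119059/1.0611211 = 0.04881579 HKD per JPY.

0.048816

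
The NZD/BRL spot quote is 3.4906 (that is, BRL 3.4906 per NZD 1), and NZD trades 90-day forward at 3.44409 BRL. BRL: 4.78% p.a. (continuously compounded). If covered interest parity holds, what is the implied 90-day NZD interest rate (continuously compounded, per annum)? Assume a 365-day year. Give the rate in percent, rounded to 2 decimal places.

10.22%

T = 90/365 years.
By CIP, F/S equals the BRL-to-NZD growth ratio: 3.44409/3.4906 = 0.9866756.
BRL growth factor: e^(0.0478×90/365) = 1.011856.
Hence g_NZD = 1.0255204.
Take logs: ln 1.0255204 / (90/365) = 0.102201, so 10.22%.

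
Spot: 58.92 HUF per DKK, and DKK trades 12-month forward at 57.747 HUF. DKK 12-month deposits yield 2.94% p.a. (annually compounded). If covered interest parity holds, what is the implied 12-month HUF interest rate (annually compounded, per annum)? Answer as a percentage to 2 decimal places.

0.89%

T = 1 year.
F/S = 57.747/58.92 = 0.9800916 = (growth of HUF) / (growth of DKK).
The DKK side grows by (1 + 0.0294)^1 = 1.029400.
That pins the HUF growth at 1.0089063.
Annualise: 1.0089063^(1/1) − 1 = 0.008906 = 0.89%.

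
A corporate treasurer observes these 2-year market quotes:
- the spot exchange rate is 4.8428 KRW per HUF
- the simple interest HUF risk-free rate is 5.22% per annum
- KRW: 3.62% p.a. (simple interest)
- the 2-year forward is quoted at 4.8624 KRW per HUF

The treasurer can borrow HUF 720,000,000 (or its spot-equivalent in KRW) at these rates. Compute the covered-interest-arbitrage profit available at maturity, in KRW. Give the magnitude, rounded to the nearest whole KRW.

KRW 127,163,405

T = 2 years.
Invest the HUF and cover forward: 720,000,000 × 1.104400 × 4.8624 = KRW 3,866,424,883.20.
Convert at spot and invest in KRW: 720,000,000 × 4.8428 × 1.072400 = KRW 3,739,261,478.40.
The quoted forward overvalues HUF, so borrow KRW, buy HUF at spot, deposit the HUF at 5.22%, and sell the proceeds forward at 4.8624.
The gap between the two covered legs is KRW 127,163,405.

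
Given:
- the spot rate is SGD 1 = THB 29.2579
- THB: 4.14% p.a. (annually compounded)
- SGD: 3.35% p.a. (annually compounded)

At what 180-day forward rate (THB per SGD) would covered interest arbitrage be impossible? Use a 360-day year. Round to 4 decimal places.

T = 180/360 years.
THB accumulates by (1 + 0.0414)^(180/360) = 1.02049008.
SGD growth factor: (1 + 0.0335)^(180/360) = 1.01661202.
Forward (THB per SGD) = 29.2579 × 1.02049008 / 1.01661202 = 29.369510.

29.3695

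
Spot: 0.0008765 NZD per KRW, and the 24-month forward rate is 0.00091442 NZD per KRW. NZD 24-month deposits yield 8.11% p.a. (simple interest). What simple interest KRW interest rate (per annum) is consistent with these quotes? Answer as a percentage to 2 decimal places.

5.70%

T = 2 years.
F/S = 0.00091442/0.0008765 = 1.0432630 = (growth of NZD) / (growth of KRW).
NZD growth factor: 1 + 0.0811×2 = 1.162200.
So the KRW growth factor = 1.1140048.
r = (1.1140048 − 1)/2 = 0.057002 → 5.70%.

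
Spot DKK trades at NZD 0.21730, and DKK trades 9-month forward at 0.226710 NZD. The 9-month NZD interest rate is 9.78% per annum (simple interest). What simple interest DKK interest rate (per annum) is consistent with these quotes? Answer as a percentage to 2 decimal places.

T = 9/12 years.
F/S = 0.22671/0.2173 = 1.0433042 = (growth of NZD) / (growth of DKK).
The NZD side grows by 1 + 0.0978×9/12 = 1.073350.
Hence g_DKK = 1.0287987.
r = (1.0287987 − 1)/(9/12) = 0.038398 → 3.84%.

3.84%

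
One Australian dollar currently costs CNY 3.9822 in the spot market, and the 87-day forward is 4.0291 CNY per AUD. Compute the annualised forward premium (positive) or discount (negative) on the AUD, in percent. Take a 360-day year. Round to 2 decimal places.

+4.87%

T = 87/360 years.
(F − S)/S = (4.0291 − 3.9822)/3.9822 = 0.0117774.
Per annum: 0.0117774 / (87/360) = 0.048734 = 4.87%.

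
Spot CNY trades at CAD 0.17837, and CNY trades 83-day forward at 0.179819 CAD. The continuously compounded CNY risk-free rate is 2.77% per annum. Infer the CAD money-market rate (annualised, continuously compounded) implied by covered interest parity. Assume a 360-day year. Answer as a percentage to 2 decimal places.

T = 83/360 years.
By CIP, F/S equals the CAD-to-CNY growth ratio: 0.179819/0.17837 = 1.0081236.
CNY growth factor: e^(0.0277×83/360) = 1.0064068.
Hence g_CAD = 1.0145824.
r = ln(1.0145824)/(83/360) = 0.062792 → 6.28%.

6.28%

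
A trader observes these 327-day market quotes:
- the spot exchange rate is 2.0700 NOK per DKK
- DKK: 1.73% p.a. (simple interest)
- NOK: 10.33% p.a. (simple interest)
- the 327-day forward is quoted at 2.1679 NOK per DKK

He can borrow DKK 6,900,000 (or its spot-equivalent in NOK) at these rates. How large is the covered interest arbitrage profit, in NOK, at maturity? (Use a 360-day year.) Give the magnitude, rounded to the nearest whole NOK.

T = 327/360 years.
Invest the DKK and cover forward: 6,900,000 × 1.0157141667 × 2.1679 = NOK 15,193,570.52.
Convert at spot and invest in NOK: 6,900,000 × 2.0700 × 1.0938308333 = NOK 15,623,185.79.
The quoted forward undervalues DKK, so borrow DKK, convert to NOK at spot, deposit the NOK at 10.33%, and buy DKK forward at 2.1679 to cover the loan.
Arbitrage profit = |15,193,570.52 − 15,623,185.79| = NOK 429,615.

NOK 429,615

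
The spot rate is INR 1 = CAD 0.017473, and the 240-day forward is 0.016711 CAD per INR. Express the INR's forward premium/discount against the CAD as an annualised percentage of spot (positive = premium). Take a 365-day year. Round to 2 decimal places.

-6.63%

T = 240/365 years.
(F − S)/S = (0.016711 − 0.017473)/0.017473 = -0.0436101.
Annualise by dividing by T: -0.0436101 / (240/365) = -0.066324 → -6.63%.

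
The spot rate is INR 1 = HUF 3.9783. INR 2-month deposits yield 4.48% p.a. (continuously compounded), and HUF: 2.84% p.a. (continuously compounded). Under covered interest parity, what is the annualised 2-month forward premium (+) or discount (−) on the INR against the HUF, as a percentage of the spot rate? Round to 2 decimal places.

T = 2/12 years.
F = S · g_HUF/g_INR = 3.9783 × 1.0047446/1.0074946 = 3.9674411.
(F − S)/S ÷ T = (3.9674411 − 3.9783)/3.9783/(2/12) = -0.016377 → -1.64%.

-1.64%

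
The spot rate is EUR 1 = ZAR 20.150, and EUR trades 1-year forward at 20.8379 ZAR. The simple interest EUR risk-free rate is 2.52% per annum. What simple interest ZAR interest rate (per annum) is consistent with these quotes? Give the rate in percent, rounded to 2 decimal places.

T = 1 year.
CIP gives F = S · g_ZAR/g_EUR, so g_ZAR/g_EUR = 20.8379/20.15 = 1.0341390.
EUR growth factor: 1 + 0.0252×1 = 1.025200.
So the ZAR growth factor = 1.0601993.
(1.0601993 − 1)/T = 0.060199, i.e. 6.02%.

6.02%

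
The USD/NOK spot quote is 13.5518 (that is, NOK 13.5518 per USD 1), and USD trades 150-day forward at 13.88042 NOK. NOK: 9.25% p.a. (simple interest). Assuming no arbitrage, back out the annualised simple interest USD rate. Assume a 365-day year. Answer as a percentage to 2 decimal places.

3.27%

T = 150/365 years.
CIP gives F = S · g_NOK/g_USD, so g_NOK/g_USD = 13.88042/13.5518 = 1.0242492.
The NOK side grows by 1 + 0.0925×150/365 = 1.0380137.
So the USD growth factor = 1.0134386.
r = (1.0134386 − 1)/(150/365) = 0.032701 → 3.27%.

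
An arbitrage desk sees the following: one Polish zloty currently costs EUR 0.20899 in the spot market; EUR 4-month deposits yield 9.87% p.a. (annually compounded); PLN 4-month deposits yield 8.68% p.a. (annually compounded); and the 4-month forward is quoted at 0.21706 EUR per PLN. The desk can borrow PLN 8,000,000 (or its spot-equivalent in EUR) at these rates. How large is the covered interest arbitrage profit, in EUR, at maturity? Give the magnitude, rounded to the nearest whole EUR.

T = 4/12 years.
Route A — deposit PLN, sell forward: 8,000,000 × 1.028134368 × 0.21706 = EUR 1,785,334.77.
Route B — convert at spot, deposit EUR: 8,000,000 × 0.20899 × 1.031873299 = EUR 1,725,209.61.
The quoted forward overvalues PLN, so borrow EUR, buy PLN at spot, deposit the PLN at 8.68%, and sell the proceeds forward at 0.21706.
The gap between the two covered legs is EUR 60,125.

EUR 60,125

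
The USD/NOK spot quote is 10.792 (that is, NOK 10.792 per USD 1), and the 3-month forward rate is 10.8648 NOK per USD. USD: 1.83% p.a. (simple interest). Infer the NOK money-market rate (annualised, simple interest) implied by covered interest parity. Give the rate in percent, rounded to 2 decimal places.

T = 3/12 years.
F/S = 10.8648/10.792 = 1.0067457 = (growth of NOK) / (growth of USD).
The USD side grows by 1 + 0.0183×3/12 = 1.004575.
That pins the NOK growth at 1.0113516.
r = (1.0113516 − 1)/(3/12) = 0.045406 → 4.54%.

4.54%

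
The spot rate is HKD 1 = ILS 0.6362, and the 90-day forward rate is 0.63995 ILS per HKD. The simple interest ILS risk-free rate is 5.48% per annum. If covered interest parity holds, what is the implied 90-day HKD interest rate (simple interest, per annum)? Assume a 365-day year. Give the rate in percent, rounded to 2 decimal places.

T = 90/365 years.
F/S = 0.63995/0.6362 = 1.0058944 = (growth of ILS) / (growth of HKD).
ILS growth factor: 1 + 0.0548×90/365 = 1.0135123.
Hence g_HKD = 1.0075733.
r = (1.0075733 − 1)/(90/365) = 0.030714 → 3.07%.

3.07%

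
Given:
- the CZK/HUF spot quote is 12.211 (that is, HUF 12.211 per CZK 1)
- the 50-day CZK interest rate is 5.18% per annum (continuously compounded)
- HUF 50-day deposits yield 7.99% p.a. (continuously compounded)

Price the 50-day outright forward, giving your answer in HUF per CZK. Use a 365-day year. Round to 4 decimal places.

T = 50/365 years.
HUF accumulates by e^(0.0799×50/365) = 1.01100532.
CZK accumulates by e^(0.0518×50/365) = 1.00712113.
So F = 12.211 × 1.01100532 / 1.00712113 = 12.258094 (HUF/CZK).

12.2581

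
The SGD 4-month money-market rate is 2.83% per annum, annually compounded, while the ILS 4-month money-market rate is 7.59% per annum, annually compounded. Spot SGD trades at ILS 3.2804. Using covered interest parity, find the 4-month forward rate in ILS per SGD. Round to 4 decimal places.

T = 4/12 years.
ILS growth factor: (1 + 0.0759)^(4/12) = 1.0246856.
SGD growth factor: (1 + 0.0283)^(4/12) = 1.0093457.
So F = 3.2804 × 1.0246856 / 1.0093457 = 3.330255 (ILS/SGD).

3.3303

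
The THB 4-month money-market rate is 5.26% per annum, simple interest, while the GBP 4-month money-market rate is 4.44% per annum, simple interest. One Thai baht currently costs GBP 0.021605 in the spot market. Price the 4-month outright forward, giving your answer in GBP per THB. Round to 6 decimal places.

0.021547

T = 4/12 years.
GBP accumulates by 1 + 0.0444×4/12 = 1.014800.
THB growth factor: 1 + 0.0526×4/12 = 1.0175333.
CIP: F = S · (grow GBP)/(grow THB) = 0.021605 × 1.014800/1.0175333 = 0.02154696 GBP per THB.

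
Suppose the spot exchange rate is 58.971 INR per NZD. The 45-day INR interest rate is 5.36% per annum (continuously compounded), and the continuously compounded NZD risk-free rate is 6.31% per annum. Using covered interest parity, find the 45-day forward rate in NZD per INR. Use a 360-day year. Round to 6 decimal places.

T = 45/360 years.
Growth of 1 INR over T: e^(0.0536×45/360) = 1.0067225.
NZD accumulates by e^(0.0631×45/360) = 1.0079187.
So F = 58.971 × 1.0067225 / 1.0079187 = 58.90101 (INR/NZD).
Invert for NZD per INR: 1 / 58.90101 = 0.016978.

0.016978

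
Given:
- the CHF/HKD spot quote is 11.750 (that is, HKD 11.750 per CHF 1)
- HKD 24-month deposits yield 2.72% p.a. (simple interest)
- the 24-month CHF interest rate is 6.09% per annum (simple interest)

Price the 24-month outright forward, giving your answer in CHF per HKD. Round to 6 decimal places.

0.090547

T = 2 years.
Growth of 1 HKD over T: 1 + 0.0272×2 = 1.054400.
Growth of 1 CHF over T: 1 + 0.0609×2 = 1.121800.
So F = 11.75 × 1.054400 / 1.121800 = 11.04404 (HKD/CHF).
Invert for CHF per HKD: 1 / 11.04404 = 0.090547.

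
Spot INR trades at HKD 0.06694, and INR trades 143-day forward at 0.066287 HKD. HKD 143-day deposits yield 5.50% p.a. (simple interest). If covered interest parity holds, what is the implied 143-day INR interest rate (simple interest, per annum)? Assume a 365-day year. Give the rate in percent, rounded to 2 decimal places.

T = 143/365 years.
By CIP, F/S equals the HKD-to-INR growth ratio: 0.066287/0.06694 = 0.9902450.
HKD growth factor: 1 + 0.0550×143/365 = 1.0215479.
Hence g_INR = 1.0316113.
(1.0316113 − 1)/T = 0.080686, i.e. 8.07%.

8.07%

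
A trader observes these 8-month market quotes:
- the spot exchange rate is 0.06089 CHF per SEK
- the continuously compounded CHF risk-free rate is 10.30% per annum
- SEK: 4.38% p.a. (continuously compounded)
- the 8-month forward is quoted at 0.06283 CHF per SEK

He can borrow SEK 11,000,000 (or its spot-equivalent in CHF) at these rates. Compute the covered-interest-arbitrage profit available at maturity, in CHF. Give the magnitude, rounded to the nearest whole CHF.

CHF 5,790

T = 8/12 years.
Keep in SEK, deliver into the forward: 11,000,000·1.0296305·0.06283 = CHF 711,608.53.
Swap to CHF now, deposit: 11,000,000·0.06089·1.07107912 = CHF 717,398.08.
The quoted forward undervalues SEK, so borrow SEK, convert to CHF at spot, deposit the CHF at 10.30%, and buy SEK forward at 0.06283 to cover the loan.
Profit = 717,398.08 − 711,608.53 = CHF 5,790.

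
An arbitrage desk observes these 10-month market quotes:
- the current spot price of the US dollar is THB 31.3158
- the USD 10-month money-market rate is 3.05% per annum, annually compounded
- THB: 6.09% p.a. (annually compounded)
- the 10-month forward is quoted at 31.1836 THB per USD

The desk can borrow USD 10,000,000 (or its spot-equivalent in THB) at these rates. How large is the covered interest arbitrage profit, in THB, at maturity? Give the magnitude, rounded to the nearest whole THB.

THB 9,230,040

T = 10/12 years.
Invest the USD and cover forward: 10,000,000 × 1.02535281979 × 31.1836 = THB 319,741,921.91.
Convert at spot and invest in THB: 10,000,000 × 31.3158 × 1.05049834977 = THB 328,971,962.22.
The quoted forward undervalues USD, so borrow USD, convert to THB at spot, deposit the THB at 6.09%, and buy USD forward at 31.1836 to cover the loan.
The gap between the two covered legs is THB 9,230,040.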